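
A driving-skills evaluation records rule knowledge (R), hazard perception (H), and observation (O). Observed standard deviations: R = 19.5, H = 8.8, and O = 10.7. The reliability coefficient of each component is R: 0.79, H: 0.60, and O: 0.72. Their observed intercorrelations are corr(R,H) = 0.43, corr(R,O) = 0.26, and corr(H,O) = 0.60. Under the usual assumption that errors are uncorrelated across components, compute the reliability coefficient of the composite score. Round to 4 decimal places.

0.8482

Var(R+H+O) = 19.5² + 8.8² + 10.7² + 2·[19.5·8.8·0.43 + 19.5·10.7·0.26 + 8.8·10.7·0.60] = 572.18 + 369.066 = 941.246.
With uncorrelated errors the cross-covariances are all true-score covariance, so they carry over unchanged; only the diagonal terms shrink to ρᵢσᵢ².
True-score variance = [19.5²·0.79 + 8.8²·0.60 + 10.7²·0.72] + 369.066 = 429.294 + 369.066 = 798.36.
Reliability = 798.36 / 941.246 = 0.8482.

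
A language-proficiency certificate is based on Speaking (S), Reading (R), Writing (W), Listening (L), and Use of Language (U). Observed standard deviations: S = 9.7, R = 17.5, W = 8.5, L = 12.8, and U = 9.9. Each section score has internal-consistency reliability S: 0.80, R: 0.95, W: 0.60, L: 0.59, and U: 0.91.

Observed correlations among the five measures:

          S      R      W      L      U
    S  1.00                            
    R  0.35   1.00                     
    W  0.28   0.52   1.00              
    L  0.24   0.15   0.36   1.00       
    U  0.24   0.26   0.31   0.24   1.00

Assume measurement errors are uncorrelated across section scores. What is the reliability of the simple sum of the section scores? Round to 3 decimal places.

0.908

Var(S+R+W+L+U) = 9.7² + 17.5² + 8.5² + 12.8² + 9.9² + 2·[9.7·17.5·0.35 + 9.7·8.5·0.28 + 9.7·12.8·0.24 + 9.7·9.9·0.24 + 17.5·8.5·0.52 + 17.5·12.8·0.15 + 17.5·9.9·0.26 + 8.5·12.8·0.36 + 8.5·9.9·0.31 + 12.8·9.9·0.24] = 734.44 + 774.013 = 1508.45.
Because errors are independent across components, Cov(Tᵢ,Tⱼ) = Cov(Xᵢ,Xⱼ); the off-diagonal part of the true-score variance is the same as above.
True-score variance = [9.7²·0.80 + 17.5²·0.95 + 8.5²·0.60 + 12.8²·0.59 + 9.9²·0.91] + 774.013 = 595.414 + 774.013 = 1369.43.
Reliability = 1369.43 / 1508.45 = 0.908.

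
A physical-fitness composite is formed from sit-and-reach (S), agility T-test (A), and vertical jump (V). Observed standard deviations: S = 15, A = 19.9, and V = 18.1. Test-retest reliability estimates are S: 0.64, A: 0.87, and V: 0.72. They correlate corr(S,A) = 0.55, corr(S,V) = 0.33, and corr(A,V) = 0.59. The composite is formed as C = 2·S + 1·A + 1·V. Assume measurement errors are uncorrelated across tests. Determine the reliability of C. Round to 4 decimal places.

Var(C) = 2²·15² + 19.9² + 18.1² + 2·[2·15·19.9·0.55 + 2·15·18.1·0.33 + 19.9·18.1·0.59] = 1623.62 + 1440.1 = 3063.72.
Because errors are independent across components, Cov(Tᵢ,Tⱼ) = Cov(Xᵢ,Xⱼ); the off-diagonal part of the true-score variance is the same as above.
True-score variance = [2²·15²·0.64 + 19.9²·0.87 + 18.1²·0.72] + 1440.1 = 1156.41 + 1440.1 = 2596.51.
Reliability = 2596.51 / 3063.72 = 0.8475.

0.8475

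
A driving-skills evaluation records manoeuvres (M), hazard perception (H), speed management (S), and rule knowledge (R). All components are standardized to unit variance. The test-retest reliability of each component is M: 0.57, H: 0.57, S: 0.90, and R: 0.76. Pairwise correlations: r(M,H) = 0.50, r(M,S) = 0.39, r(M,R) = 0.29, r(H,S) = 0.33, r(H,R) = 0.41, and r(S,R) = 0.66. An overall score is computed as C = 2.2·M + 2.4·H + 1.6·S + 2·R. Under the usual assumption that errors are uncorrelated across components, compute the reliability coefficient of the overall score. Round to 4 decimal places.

0.8498

Var(C) = 2.2² + 2.4² + 1.6² + 2² + 2·[5.28·0.50 + 3.52·0.39 + 4.4·0.29 + 3.84·0.33 + 4.8·0.41 + 3.2·0.66] = 17.16 + 21.272 = 38.432.
With uncorrelated errors the cross-covariances are all true-score covariance, so they carry over unchanged; only the diagonal terms shrink to ρᵢσᵢ².
True-score variance = [2.2²·0.57 + 2.4²·0.57 + 1.6²·0.90 + 2²·0.76] + 21.272 = 11.386 + 21.272 = 32.658.
Reliability = 32.658 / 38.432 = 0.8498.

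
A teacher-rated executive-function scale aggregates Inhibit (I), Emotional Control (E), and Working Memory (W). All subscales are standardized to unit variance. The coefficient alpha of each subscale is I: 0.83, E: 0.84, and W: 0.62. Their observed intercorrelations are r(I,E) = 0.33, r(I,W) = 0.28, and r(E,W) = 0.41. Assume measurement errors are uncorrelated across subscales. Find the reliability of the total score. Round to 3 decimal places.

0.859

Var(I+E+W) = 3 + 2·[0.33 + 0.28 + 0.41] = 3 + 2.04 = 5.04.
Because errors are independent across components, Cov(Tᵢ,Tⱼ) = Cov(Xᵢ,Xⱼ); the off-diagonal part of the true-score variance is the same as above.
True-score variance = [0.83 + 0.84 + 0.62] + 2.04 = 2.29 + 2.04 = 4.33.
Reliability = 4.33 / 5.04 = 0.859.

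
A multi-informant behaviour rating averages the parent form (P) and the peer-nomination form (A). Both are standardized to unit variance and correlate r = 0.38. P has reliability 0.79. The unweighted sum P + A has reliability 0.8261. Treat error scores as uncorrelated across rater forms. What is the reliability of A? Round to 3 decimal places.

0.730

Var(P+A) = 2 + 2·0.38 = 2.760.
True-score variance = ρ_P + ρ_A + 2·0.38, so 0.8261 = (0.79 + ρ_A + 0.76) / 2.760.
ρ_A = 0.8261·2.760 − 0.79 − 0.76 = 0.730.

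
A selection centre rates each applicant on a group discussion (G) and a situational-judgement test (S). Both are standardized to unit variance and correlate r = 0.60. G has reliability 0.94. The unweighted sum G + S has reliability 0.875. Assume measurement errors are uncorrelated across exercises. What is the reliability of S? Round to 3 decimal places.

Var(G+S) = 2 + 2·0.60 = 3.200.
True-score variance = ρ_G + ρ_S + 2·0.60, so 0.875 = (0.94 + ρ_S + 1.20) / 3.200.
ρ_S = 0.875·3.200 − 0.94 − 1.20 = 0.660.

0.660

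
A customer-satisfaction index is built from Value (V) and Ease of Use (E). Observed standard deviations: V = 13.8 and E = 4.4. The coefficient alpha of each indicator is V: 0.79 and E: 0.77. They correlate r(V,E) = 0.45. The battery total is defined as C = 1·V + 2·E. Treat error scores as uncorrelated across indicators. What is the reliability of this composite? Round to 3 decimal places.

0.847

Var(C) = 13.8² + 2²·4.4² + 2·[2·13.8·4.4·0.45] = 267.88 + 109.296 = 377.176.
With uncorrelated errors the cross-covariances are all true-score covariance, so they carry over unchanged; only the diagonal terms shrink to ρᵢσᵢ².
True-score variance = [13.8²·0.79 + 2²·4.4²·0.77] + 109.296 = 210.076 + 109.296 = 319.372.
Reliability = 319.372 / 377.176 = 0.847.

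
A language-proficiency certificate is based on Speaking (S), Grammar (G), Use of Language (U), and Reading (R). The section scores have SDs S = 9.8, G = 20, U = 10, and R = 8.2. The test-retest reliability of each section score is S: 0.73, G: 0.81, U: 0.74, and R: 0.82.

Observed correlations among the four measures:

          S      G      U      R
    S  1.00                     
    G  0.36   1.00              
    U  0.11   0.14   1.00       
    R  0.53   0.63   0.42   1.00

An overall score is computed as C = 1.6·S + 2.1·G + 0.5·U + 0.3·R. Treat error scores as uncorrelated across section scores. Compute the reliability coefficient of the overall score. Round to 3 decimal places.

0.852

Var(C) = 1.6²·9.8² + 2.1²·20² + 0.5²·10² + 0.3²·8.2² + 2·[3.36·9.8·20·0.36 + 0.8·9.8·10·0.11 + 0.48·9.8·8.2·0.53 + 1.05·20·10·0.14 + 0.63·20·8.2·0.63 + 0.15·10·8.2·0.42] = 2040.91 + 731.614 = 2772.53.
Under uncorrelated errors the observed covariances equal the true-score covariances, so only the own-variance terms attenuate.
True-score variance = [1.6²·9.8²·0.73 + 2.1²·20²·0.81 + 0.5²·10²·0.74 + 0.3²·8.2²·0.82] + 731.614 = 1631.78 + 731.614 = 2363.4.
Reliability = 2363.4 / 2772.53 = 0.852.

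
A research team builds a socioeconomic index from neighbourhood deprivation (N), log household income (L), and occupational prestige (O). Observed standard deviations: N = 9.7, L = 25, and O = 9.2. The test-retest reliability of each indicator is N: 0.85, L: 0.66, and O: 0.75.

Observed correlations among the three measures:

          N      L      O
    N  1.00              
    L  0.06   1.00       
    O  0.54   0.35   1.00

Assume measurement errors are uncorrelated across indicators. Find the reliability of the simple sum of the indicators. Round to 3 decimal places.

0.773

Var(N+L+O) = 9.7² + 25² + 9.2² + 2·[9.7·25·0.06 + 9.7·9.2·0.54 + 25·9.2·0.35] = 803.73 + 286.479 = 1090.21.
Under uncorrelated errors the observed covariances equal the true-score covariances, so only the own-variance terms attenuate.
True-score variance = [9.7²·0.85 + 25²·0.66 + 9.2²·0.75] + 286.479 = 555.957 + 286.479 = 842.436.
Reliability = 842.436 / 1090.21 = 0.773.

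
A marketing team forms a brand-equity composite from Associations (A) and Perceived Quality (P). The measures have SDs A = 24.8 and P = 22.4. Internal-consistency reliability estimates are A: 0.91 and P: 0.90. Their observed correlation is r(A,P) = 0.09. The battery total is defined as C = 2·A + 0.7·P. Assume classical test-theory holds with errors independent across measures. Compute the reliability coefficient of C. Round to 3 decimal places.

Var(C) = 2²·24.8² + 0.7²·22.4² + 2·[1.4·24.8·22.4·0.09] = 2706.02 + 139.991 = 2846.01.
Because errors are independent across components, Cov(Tᵢ,Tⱼ) = Cov(Xᵢ,Xⱼ); the off-diagonal part of the true-score variance is the same as above.
True-score variance = [2²·24.8²·0.91 + 0.7²·22.4²·0.90] + 139.991 = 2460.02 + 139.991 = 2600.01.
Reliability = 2600.01 / 2846.01 = 0.914.

0.914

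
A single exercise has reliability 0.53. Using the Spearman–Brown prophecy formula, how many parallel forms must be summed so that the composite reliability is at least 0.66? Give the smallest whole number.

2

k ≥ ρ*(1−ρ₁)/(ρ₁(1−ρ*)) = 0.66·0.47 / (0.53·0.34) = 1.721.
Smallest integer k = 2.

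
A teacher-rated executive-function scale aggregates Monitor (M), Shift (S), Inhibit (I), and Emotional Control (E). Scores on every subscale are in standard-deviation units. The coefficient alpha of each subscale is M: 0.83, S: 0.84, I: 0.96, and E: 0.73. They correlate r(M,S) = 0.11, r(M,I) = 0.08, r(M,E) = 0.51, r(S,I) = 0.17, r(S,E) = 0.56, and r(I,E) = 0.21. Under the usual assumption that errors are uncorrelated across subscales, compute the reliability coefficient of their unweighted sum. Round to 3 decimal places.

Var(M+S+I+E) = 4 + 2·[0.11 + 0.08 + 0.51 + 0.17 + 0.56 + 0.21] = 4 + 3.28 = 7.28.
With uncorrelated errors the cross-covariances are all true-score covariance, so they carry over unchanged; only the diagonal terms shrink to ρᵢσᵢ².
True-score variance = [0.83 + 0.84 + 0.96 + 0.73] + 3.28 = 3.36 + 3.28 = 6.64.
Reliability = 6.64 / 7.28 = 0.912.

0.912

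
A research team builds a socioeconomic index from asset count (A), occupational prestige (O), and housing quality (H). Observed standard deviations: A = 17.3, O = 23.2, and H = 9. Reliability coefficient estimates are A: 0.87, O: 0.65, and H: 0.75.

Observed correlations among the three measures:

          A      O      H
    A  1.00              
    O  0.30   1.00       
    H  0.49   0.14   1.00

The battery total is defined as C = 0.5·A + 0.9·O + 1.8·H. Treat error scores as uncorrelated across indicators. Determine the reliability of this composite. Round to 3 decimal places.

Var(C) = 0.5²·17.3² + 0.9²·23.2² + 1.8²·9² + 2·[0.45·17.3·23.2·0.30 + 0.9·17.3·9·0.49 + 1.62·23.2·9·0.14] = 773.237 + 340.406 = 1113.64.
With uncorrelated errors the cross-covariances are all true-score covariance, so they carry over unchanged; only the diagonal terms shrink to ρᵢσᵢ².
True-score variance = [0.5²·17.3²·0.87 + 0.9²·23.2²·0.65 + 1.8²·9²·0.75] + 340.406 = 545.309 + 340.406 = 885.715.
Reliability = 885.715 / 1113.64 = 0.795.

0.795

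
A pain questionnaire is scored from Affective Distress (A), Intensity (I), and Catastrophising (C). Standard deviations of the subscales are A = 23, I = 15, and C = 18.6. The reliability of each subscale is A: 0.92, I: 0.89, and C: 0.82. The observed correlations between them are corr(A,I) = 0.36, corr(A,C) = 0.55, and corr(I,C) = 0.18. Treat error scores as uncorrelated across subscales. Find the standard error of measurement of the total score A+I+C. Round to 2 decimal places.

11.37

Var(total) = 1099.96 + 819.42 = 1919.38.
True-score variance = 970.617 + 819.42 = 1790.04, so reliability = 0.9326.
Error variance = 1919.38 − 1790.04 = 129.343; SEM = √129.343 = 11.37.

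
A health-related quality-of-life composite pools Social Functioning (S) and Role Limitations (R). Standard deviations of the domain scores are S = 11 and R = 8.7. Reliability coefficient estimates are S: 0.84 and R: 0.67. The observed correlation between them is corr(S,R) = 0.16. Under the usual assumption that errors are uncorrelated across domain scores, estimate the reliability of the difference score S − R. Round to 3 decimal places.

0.733

Var(S−R) = 11² + 8.7² − 2·11·8.7·0.16 = 196.69 − 30.624 = 166.066.
With uncorrelated errors the cross-covariances are all true-score covariance, so they carry over unchanged; only the diagonal terms shrink to ρᵢσᵢ².
True-score variance = [11²·0.84 + 8.7²·0.67] − 30.624 = 152.352 − 30.624 = 121.728.
Reliability = 121.728 / 166.066 = 0.733.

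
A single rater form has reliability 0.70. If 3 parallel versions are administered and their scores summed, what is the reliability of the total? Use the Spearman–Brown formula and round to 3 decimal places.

ρ_k = kρ / (1 + (k−1)ρ) = 3·0.70 / (1 + 2·0.70) = 2.100 / 2.400 = 0.875.

0.875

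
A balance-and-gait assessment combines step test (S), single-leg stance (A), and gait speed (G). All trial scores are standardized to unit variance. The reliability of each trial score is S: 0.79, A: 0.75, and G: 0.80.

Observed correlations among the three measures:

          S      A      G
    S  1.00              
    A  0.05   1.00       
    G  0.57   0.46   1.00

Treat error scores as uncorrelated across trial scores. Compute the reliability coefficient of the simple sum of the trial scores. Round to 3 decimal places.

0.872

Var(S+A+G) = 3 + 2·[0.05 + 0.57 + 0.46] = 3 + 2.16 = 5.16.
Under uncorrelated errors the observed covariances equal the true-score covariances, so only the own-variance terms attenuate.
True-score variance = [0.79 + 0.75 + 0.80] + 2.16 = 2.34 + 2.16 = 4.5.
Reliability = 4.5 / 5.16 = 0.872.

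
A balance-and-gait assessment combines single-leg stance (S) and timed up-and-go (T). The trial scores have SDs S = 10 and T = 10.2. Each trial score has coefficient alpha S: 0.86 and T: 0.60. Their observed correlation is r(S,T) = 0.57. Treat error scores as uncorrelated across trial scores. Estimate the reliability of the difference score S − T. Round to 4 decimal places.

0.3663

Var(S−T) = 10² + 10.2² − 2·10·10.2·0.57 = 204.04 − 116.28 = 87.76.
With uncorrelated errors the cross-covariances are all true-score covariance, so they carry over unchanged; only the diagonal terms shrink to ρᵢσᵢ².
True-score variance = [10²·0.86 + 10.2²·0.60] − 116.28 = 148.424 − 116.28 = 32.144.
Reliability = 32.144 / 87.76 = 0.3663.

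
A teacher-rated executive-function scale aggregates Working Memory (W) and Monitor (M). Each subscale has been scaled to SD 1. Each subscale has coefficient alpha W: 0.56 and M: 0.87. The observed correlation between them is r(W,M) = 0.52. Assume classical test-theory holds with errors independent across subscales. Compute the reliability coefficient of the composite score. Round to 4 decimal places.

Var(W+M) = 2 + 2·[0.52] = 2 + 1.04 = 3.04.
Under uncorrelated errors the observed covariances equal the true-score covariances, so only the own-variance terms attenuate.
True-score variance = [0.56 + 0.87] + 1.04 = 1.43 + 1.04 = 2.47.
Reliability = 2.47 / 3.04 = 0.8125.

0.8125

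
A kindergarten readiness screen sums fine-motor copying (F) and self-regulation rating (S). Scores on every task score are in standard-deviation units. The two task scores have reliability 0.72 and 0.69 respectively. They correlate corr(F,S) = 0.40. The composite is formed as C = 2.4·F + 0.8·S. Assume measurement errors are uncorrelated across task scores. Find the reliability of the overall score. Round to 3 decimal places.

0.772

Var(C) = 2.4² + 0.8² + 2·[1.92·0.40] = 6.4 + 1.536 = 7.936.
Because errors are independent across components, Cov(Tᵢ,Tⱼ) = Cov(Xᵢ,Xⱼ); the off-diagonal part of the true-score variance is the same as above.
True-score variance = [2.4²·0.72 + 0.8²·0.69] + 1.536 = 4.5888 + 1.536 = 6.1248.
Reliability = 6.1248 / 7.936 = 0.772.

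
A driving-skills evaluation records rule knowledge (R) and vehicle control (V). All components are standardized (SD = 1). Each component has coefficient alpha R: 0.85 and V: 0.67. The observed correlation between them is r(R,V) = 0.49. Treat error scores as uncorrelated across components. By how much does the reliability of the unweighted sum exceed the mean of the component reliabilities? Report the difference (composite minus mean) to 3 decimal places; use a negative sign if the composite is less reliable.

0.079

Var(sum) = 2 + 0.98 = 2.98; true-score variance = 1.52 + 0.98 = 2.5; composite reliability = 0.8389.
Mean component reliability = 0.7600.
Difference = 0.8389 − 0.7600 = 0.079.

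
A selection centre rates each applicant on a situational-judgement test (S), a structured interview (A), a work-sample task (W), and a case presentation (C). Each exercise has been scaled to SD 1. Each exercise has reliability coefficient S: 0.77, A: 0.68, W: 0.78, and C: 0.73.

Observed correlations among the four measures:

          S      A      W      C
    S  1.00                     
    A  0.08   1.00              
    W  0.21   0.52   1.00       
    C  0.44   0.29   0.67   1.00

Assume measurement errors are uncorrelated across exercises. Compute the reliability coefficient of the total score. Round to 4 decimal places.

Var(S+A+W+C) = 4 + 2·[0.08 + 0.21 + 0.44 + 0.52 + 0.29 + 0.67] = 4 + 4.42 = 8.42.
With uncorrelated errors the cross-covariances are all true-score covariance, so they carry over unchanged; only the diagonal terms shrink to ρᵢσᵢ².
True-score variance = [0.77 + 0.68 + 0.78 + 0.73] + 4.42 = 2.96 + 4.42 = 7.38.
Reliability = 7.38 / 8.42 = 0.8765.

0.8765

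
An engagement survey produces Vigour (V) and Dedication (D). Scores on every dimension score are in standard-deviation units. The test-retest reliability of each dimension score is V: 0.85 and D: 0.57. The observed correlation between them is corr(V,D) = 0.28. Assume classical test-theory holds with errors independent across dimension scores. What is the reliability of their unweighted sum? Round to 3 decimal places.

Var(V+D) = 2 + 2·[0.28] = 2 + 0.56 = 2.56.
Under uncorrelated errors the observed covariances equal the true-score covariances, so only the own-variance terms attenuate.
True-score variance = [0.85 + 0.57] + 0.56 = 1.42 + 0.56 = 1.98.
Reliability = 1.98 / 2.56 = 0.773.

0.773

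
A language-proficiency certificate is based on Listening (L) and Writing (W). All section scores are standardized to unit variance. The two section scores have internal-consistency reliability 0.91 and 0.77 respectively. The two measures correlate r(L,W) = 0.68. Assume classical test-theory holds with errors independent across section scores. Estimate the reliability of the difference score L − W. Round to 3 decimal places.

Var(L−W) = 1 + 1 − 2·0.68 = 2 − 1.36 = 0.64.
With uncorrelated errors the cross-covariances are all true-score covariance, so they carry over unchanged; only the diagonal terms shrink to ρᵢσᵢ².
True-score variance = [0.91 + 0.77] − 1.36 = 1.68 − 1.36 = 0.32.
Reliability = 0.32 / 0.64 = 0.500.

0.500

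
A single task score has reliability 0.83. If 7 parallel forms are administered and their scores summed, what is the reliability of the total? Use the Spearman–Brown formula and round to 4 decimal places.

0.9716

ρ_k = kρ / (1 + (k−1)ρ) = 7·0.83 / (1 + 6·0.83) = 5.810 / 5.980 = 0.9716.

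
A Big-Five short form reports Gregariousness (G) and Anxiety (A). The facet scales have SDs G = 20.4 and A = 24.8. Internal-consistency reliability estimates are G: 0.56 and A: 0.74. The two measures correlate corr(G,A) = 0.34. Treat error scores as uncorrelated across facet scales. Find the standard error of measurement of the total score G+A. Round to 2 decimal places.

18.52

Var(total) = 1031.2 + 344.026 = 1375.23.
True-score variance = 688.179 + 344.026 = 1032.2, so reliability = 0.7506.
Error variance = 1375.23 − 1032.2 = 343.021; SEM = √343.021 = 18.52.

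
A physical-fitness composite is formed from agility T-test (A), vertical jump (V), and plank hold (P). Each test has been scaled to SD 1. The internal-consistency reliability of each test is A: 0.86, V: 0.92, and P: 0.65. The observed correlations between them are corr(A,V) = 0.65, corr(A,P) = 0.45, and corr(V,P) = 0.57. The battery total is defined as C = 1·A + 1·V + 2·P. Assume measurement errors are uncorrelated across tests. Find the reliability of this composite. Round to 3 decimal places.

0.858

Var(C) = 1 + 1 + 2² + 2·[0.65 + 2·0.45 + 2·0.57] = 6 + 5.38 = 11.38.
Under uncorrelated errors the observed covariances equal the true-score covariances, so only the own-variance terms attenuate.
True-score variance = [0.86 + 0.92 + 2²·0.65] + 5.38 = 4.38 + 5.38 = 9.76.
Reliability = 9.76 / 11.38 = 0.858.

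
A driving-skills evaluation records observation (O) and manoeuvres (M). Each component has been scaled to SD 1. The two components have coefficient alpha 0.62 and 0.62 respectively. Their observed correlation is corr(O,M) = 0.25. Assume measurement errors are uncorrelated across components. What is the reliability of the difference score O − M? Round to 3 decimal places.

0.493

Var(O−M) = 1 + 1 − 2·0.25 = 2 − 0.5 = 1.5.
Because errors are independent across components, Cov(Tᵢ,Tⱼ) = Cov(Xᵢ,Xⱼ); the off-diagonal part of the true-score variance is the same as above.
True-score variance = [0.62 + 0.62] − 0.5 = 1.24 − 0.5 = 0.74.
Reliability = 0.74 / 1.5 = 0.493.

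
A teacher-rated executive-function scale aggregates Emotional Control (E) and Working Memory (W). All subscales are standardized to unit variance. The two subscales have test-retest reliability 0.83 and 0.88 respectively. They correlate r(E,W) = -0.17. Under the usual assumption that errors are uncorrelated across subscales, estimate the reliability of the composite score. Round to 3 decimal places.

0.825

Var(E+W) = 2 + 2·[(-0.17)] = 2 − 0.34 = 1.66.
With uncorrelated errors the cross-covariances are all true-score covariance, so they carry over unchanged; only the diagonal terms shrink to ρᵢσᵢ².
True-score variance = [0.83 + 0.88] − 0.34 = 1.71 − 0.34 = 1.37.
Reliability = 1.37 / 1.66 = 0.825.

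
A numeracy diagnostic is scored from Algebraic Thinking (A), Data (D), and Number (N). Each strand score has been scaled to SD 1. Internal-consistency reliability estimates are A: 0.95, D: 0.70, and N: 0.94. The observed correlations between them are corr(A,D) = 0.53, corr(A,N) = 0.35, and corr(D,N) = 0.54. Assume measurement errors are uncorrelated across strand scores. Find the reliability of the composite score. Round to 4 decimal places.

0.9298

Var(A+D+N) = 3 + 2·[0.53 + 0.35 + 0.54] = 3 + 2.84 = 5.84.
Because errors are independent across components, Cov(Tᵢ,Tⱼ) = Cov(Xᵢ,Xⱼ); the off-diagonal part of the true-score variance is the same as above.
True-score variance = [0.95 + 0.70 + 0.94] + 2.84 = 2.59 + 2.84 = 5.43.
Reliability = 5.43 / 5.84 = 0.9298.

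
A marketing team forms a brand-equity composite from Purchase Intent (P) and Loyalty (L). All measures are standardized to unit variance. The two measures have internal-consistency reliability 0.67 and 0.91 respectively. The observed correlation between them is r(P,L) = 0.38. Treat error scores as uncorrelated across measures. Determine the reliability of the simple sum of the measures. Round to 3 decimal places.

Var(P+L) = 2 + 2·[0.38] = 2 + 0.76 = 2.76.
Because errors are independent across components, Cov(Tᵢ,Tⱼ) = Cov(Xᵢ,Xⱼ); the off-diagonal part of the true-score variance is the same as above.
True-score variance = [0.67 + 0.91] + 0.76 = 1.58 + 0.76 = 2.34.
Reliability = 2.34 / 2.76 = 0.848.

0.848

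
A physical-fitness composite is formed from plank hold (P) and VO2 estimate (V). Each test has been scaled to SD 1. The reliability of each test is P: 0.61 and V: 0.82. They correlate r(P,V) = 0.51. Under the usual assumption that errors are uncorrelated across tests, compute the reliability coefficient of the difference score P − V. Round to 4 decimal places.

0.4184

Var(P−V) = 1 + 1 − 2·0.51 = 2 − 1.02 = 0.98.
With uncorrelated errors the cross-covariances are all true-score covariance, so they carry over unchanged; only the diagonal terms shrink to ρᵢσᵢ².
True-score variance = [0.61 + 0.82] − 1.02 = 1.43 − 1.02 = 0.41.
Reliability = 0.41 / 0.98 = 0.4184.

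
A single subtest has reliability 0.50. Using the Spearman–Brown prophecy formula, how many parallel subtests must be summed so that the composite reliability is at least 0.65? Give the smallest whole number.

k ≥ ρ*(1−ρ₁)/(ρ₁(1−ρ*)) = 0.65·0.50 / (0.50·0.35) = 1.857.
Smallest integer k = 2.

2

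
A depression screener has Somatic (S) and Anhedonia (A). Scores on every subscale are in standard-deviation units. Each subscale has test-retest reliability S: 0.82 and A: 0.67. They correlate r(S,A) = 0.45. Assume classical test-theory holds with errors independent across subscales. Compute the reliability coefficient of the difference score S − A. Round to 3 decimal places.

Var(S−A) = 1 + 1 − 2·0.45 = 2 − 0.9 = 1.1.
With uncorrelated errors the cross-covariances are all true-score covariance, so they carry over unchanged; only the diagonal terms shrink to ρᵢσᵢ².
True-score variance = [0.82 + 0.67] − 0.9 = 1.49 − 0.9 = 0.59.
Reliability = 0.59 / 1.1 = 0.536.

0.536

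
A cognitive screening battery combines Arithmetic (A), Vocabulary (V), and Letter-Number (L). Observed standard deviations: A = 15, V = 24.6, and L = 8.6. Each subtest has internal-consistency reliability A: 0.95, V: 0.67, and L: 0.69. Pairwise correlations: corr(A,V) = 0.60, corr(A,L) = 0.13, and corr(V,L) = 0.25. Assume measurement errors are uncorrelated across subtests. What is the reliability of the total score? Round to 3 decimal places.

0.843

Var(A+V+L) = 15² + 24.6² + 8.6² + 2·[15·24.6·0.60 + 15·8.6·0.13 + 24.6·8.6·0.25] = 904.12 + 582.12 = 1486.24.
With uncorrelated errors the cross-covariances are all true-score covariance, so they carry over unchanged; only the diagonal terms shrink to ρᵢσᵢ².
True-score variance = [15²·0.95 + 24.6²·0.67 + 8.6²·0.69] + 582.12 = 670.24 + 582.12 = 1252.36.
Reliability = 1252.36 / 1486.24 = 0.843.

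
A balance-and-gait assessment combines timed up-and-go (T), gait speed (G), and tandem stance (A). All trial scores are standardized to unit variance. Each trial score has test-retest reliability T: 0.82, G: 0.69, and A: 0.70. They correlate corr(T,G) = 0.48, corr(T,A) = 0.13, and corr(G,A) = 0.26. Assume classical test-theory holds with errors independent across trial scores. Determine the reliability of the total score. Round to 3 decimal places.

Var(T+G+A) = 3 + 2·[0.48 + 0.13 + 0.26] = 3 + 1.74 = 4.74.
With uncorrelated errors the cross-covariances are all true-score covariance, so they carry over unchanged; only the diagonal terms shrink to ρᵢσᵢ².
True-score variance = [0.82 + 0.69 + 0.70] + 1.74 = 2.21 + 1.74 = 3.95.
Reliability = 3.95 / 4.74 = 0.833.

0.833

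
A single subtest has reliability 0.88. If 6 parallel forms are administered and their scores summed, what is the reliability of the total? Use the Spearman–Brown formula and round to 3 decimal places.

0.978

ρ_k = kρ / (1 + (k−1)ρ) = 6·0.88 / (1 + 5·0.88) = 5.280 / 5.400 = 0.978.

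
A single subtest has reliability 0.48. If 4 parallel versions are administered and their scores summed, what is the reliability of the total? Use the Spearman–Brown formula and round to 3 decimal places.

ρ_k = kρ / (1 + (k−1)ρ) = 4·0.48 / (1 + 3·0.48) = 1.920 / 2.440 = 0.787.

0.787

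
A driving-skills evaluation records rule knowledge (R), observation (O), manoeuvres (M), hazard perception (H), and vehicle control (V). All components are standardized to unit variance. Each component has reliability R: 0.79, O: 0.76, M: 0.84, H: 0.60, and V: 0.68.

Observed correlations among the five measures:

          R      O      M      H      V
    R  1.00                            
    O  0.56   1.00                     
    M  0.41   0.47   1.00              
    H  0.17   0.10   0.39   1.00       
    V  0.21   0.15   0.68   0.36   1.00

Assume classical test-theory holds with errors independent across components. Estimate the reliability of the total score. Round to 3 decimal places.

0.889

Var(R+O+M+H+V) = 5 + 2·[0.56 + 0.41 + 0.17 + 0.21 + 0.47 + 0.10 + 0.15 + 0.39 + 0.68 + 0.36] = 5 + 7 = 12.
Because errors are independent across components, Cov(Tᵢ,Tⱼ) = Cov(Xᵢ,Xⱼ); the off-diagonal part of the true-score variance is the same as above.
True-score variance = [0.79 + 0.76 + 0.84 + 0.60 + 0.68] + 7 = 3.67 + 7 = 10.67.
Reliability = 10.67 / 12 = 0.889.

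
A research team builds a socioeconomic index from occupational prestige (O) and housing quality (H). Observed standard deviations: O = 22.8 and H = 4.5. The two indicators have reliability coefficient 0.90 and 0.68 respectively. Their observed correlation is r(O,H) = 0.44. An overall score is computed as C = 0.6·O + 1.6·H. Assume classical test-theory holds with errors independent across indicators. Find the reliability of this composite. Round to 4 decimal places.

0.8916

Var(C) = 0.6²·22.8² + 1.6²·4.5² + 2·[0.96·22.8·4.5·0.44] = 238.982 + 86.6765 = 325.659.
Under uncorrelated errors the observed covariances equal the true-score covariances, so only the own-variance terms attenuate.
True-score variance = [0.6²·22.8²·0.90 + 1.6²·4.5²·0.68] + 86.6765 = 203.679 + 86.6765 = 290.356.
Reliability = 290.356 / 325.659 = 0.8916.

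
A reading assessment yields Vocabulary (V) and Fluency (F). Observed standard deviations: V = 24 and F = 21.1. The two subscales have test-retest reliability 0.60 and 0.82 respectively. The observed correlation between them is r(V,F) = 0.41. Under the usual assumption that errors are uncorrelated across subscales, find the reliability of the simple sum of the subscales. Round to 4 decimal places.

0.7838

Var(V+F) = 24² + 21.1² + 2·[24·21.1·0.41] = 1021.21 + 415.248 = 1436.46.
Under uncorrelated errors the observed covariances equal the true-score covariances, so only the own-variance terms attenuate.
True-score variance = [24²·0.60 + 21.1²·0.82] + 415.248 = 710.672 + 415.248 = 1125.92.
Reliability = 1125.92 / 1436.46 = 0.7838.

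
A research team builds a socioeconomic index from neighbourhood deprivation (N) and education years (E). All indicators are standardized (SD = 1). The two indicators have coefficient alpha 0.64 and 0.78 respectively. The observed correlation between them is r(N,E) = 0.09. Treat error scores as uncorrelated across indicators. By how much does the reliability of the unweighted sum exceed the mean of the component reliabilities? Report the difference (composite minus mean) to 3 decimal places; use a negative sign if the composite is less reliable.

Var(sum) = 2 + 0.18 = 2.18; true-score variance = 1.42 + 0.18 = 1.6; composite reliability = 0.7339.
Mean component reliability = 0.7100.
Difference = 0.7339 − 0.7100 = 0.024.

0.024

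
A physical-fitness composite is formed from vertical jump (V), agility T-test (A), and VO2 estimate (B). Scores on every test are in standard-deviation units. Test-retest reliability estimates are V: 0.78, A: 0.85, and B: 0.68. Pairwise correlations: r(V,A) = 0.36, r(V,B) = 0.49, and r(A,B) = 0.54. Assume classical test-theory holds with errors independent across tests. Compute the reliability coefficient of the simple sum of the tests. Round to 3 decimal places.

0.881

Var(V+A+B) = 3 + 2·[0.36 + 0.49 + 0.54] = 3 + 2.78 = 5.78.
Because errors are independent across components, Cov(Tᵢ,Tⱼ) = Cov(Xᵢ,Xⱼ); the off-diagonal part of the true-score variance is the same as above.
True-score variance = [0.78 + 0.85 + 0.68] + 2.78 = 2.31 + 2.78 = 5.09.
Reliability = 5.09 / 5.78 = 0.881.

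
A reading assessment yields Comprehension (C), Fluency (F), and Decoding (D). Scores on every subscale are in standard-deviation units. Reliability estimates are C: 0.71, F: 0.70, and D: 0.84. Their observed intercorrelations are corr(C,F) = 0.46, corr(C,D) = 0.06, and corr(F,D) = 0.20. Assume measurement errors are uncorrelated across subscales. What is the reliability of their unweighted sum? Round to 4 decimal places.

0.8311

Var(C+F+D) = 3 + 2·[0.46 + 0.06 + 0.20] = 3 + 1.44 = 4.44.
Under uncorrelated errors the observed covariances equal the true-score covariances, so only the own-variance terms attenuate.
True-score variance = [0.71 + 0.70 + 0.84] + 1.44 = 2.25 + 1.44 = 3.69.
Reliability = 3.69 / 4.44 = 0.8311.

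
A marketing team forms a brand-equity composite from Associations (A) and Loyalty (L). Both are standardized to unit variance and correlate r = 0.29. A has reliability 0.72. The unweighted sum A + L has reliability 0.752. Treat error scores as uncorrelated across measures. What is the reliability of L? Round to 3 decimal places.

0.640

Var(A+L) = 2 + 2·0.29 = 2.580.
True-score variance = ρ_A + ρ_L + 2·0.29, so 0.752 = (0.72 + ρ_L + 0.58) / 2.580.
ρ_L = 0.752·2.580 − 0.72 − 0.58 = 0.640.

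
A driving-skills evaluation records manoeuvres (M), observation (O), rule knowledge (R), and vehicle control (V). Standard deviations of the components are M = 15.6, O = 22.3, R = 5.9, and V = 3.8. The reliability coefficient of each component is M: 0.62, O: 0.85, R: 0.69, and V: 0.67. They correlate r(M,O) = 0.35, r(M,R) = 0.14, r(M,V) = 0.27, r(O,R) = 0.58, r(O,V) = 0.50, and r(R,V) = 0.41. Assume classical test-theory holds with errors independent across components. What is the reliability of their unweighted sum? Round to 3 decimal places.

Var(M+O+R+V) = 15.6² + 22.3² + 5.9² + 3.8² + 2·[15.6·22.3·0.35 + 15.6·5.9·0.14 + 15.6·3.8·0.27 + 22.3·5.9·0.58 + 22.3·3.8·0.50 + 5.9·3.8·0.41] = 789.9 + 557.044 = 1346.94.
Because errors are independent across components, Cov(Tᵢ,Tⱼ) = Cov(Xᵢ,Xⱼ); the off-diagonal part of the true-score variance is the same as above.
True-score variance = [15.6²·0.62 + 22.3²·0.85 + 5.9²·0.69 + 3.8²·0.67] + 557.044 = 607.273 + 557.044 = 1164.32.
Reliability = 1164.32 / 1346.94 = 0.864.

0.864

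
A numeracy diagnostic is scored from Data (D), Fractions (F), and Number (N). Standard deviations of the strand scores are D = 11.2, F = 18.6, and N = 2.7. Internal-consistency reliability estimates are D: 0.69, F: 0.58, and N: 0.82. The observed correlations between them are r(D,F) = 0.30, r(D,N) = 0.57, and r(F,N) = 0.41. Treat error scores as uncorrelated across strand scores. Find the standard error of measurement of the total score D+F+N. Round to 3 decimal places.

Var(total) = 478.69 + 200.646 = 679.336.
True-score variance = 293.188 + 200.646 = 493.834, so reliability = 0.7269.
Error variance = 679.336 − 493.834 = 185.502; SEM = √185.502 = 13.620.

13.620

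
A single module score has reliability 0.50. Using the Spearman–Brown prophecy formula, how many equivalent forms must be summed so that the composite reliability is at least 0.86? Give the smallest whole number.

7

k ≥ ρ*(1−ρ₁)/(ρ₁(1−ρ*)) = 0.86·0.50 / (0.50·0.14) = 6.143.
Smallest integer k = 7.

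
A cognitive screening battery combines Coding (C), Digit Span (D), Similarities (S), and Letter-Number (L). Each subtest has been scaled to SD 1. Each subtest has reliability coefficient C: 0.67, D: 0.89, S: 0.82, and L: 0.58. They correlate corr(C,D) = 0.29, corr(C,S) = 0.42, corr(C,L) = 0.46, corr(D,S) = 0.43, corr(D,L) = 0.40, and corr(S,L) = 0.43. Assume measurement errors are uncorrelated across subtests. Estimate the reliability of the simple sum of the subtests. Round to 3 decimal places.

0.883

Var(C+D+S+L) = 4 + 2·[0.29 + 0.42 + 0.46 + 0.43 + 0.40 + 0.43] = 4 + 4.86 = 8.86.
Because errors are independent across components, Cov(Tᵢ,Tⱼ) = Cov(Xᵢ,Xⱼ); the off-diagonal part of the true-score variance is the same as above.
True-score variance = [0.67 + 0.89 + 0.82 + 0.58] + 4.86 = 2.96 + 4.86 = 7.82.
Reliability = 7.82 / 8.86 = 0.883.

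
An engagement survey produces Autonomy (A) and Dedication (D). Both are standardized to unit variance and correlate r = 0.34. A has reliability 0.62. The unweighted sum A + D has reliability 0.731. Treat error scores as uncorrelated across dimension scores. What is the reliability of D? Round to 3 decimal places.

0.659

Var(A+D) = 2 + 2·0.34 = 2.680.
True-score variance = ρ_A + ρ_D + 2·0.34, so 0.731 = (0.62 + ρ_D + 0.68) / 2.680.
ρ_D = 0.731·2.680 − 0.62 − 0.68 = 0.659.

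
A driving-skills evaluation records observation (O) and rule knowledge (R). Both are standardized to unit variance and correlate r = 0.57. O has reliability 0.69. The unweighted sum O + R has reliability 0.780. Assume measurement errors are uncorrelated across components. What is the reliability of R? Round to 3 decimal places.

0.619

Var(O+R) = 2 + 2·0.57 = 3.140.
True-score variance = ρ_O + ρ_R + 2·0.57, so 0.780 = (0.69 + ρ_R + 1.14) / 3.140.
ρ_R = 0.780·3.140 − 0.69 − 1.14 = 0.619.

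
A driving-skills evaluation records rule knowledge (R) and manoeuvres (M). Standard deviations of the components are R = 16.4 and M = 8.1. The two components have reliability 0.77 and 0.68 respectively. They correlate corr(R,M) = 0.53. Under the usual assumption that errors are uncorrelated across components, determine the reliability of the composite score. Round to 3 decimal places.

Var(R+M) = 16.4² + 8.1² + 2·[16.4·8.1·0.53] = 334.57 + 140.81 = 475.38.
Because errors are independent across components, Cov(Tᵢ,Tⱼ) = Cov(Xᵢ,Xⱼ); the off-diagonal part of the true-score variance is the same as above.
True-score variance = [16.4²·0.77 + 8.1²·0.68] + 140.81 = 251.714 + 140.81 = 392.524.
Reliability = 392.524 / 475.38 = 0.826.

0.826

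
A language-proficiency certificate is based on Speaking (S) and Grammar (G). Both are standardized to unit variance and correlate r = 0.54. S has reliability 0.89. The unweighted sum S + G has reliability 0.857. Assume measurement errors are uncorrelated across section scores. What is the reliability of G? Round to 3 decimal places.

0.670

Var(S+G) = 2 + 2·0.54 = 3.080.
True-score variance = ρ_S + ρ_G + 2·0.54, so 0.857 = (0.89 + ρ_G + 1.08) / 3.080.
ρ_G = 0.857·3.080 − 0.89 − 1.08 = 0.670.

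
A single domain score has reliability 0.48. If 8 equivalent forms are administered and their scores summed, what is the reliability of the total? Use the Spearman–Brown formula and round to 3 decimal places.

0.881

ρ_k = kρ / (1 + (k−1)ρ) = 8·0.48 / (1 + 7·0.48) = 3.840 / 4.360 = 0.881.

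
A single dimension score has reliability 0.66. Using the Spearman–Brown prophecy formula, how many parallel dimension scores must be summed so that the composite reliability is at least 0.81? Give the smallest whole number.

k ≥ ρ*(1−ρ₁)/(ρ₁(1−ρ*)) = 0.81·0.34 / (0.66·0.19) = 2.196.
Smallest integer k = 3.

3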